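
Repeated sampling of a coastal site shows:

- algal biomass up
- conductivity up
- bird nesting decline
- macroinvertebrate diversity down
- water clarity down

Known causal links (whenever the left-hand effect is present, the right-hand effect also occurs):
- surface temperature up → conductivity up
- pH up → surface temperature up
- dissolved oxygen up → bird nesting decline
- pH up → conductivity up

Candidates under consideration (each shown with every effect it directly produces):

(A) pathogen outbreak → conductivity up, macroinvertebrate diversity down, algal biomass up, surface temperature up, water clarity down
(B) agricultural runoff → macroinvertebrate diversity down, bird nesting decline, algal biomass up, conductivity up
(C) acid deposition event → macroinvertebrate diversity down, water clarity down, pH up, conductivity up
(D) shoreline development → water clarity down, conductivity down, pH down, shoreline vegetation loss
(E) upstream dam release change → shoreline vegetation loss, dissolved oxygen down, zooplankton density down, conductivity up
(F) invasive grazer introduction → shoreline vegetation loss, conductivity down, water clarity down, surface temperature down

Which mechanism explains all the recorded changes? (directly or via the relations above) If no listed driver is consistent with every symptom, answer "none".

Testing each hypothesis:
(A) pathogen outbreak — does not account for bird nesting decline
(B) agricultural runoff — does not account for water clarity down
(C) acid deposition event — algal biomass up NO; conductivity up yes; bird nesting decline NO; macroinvertebrate diversity down yes; water clarity down yes
(D) shoreline development — fails on algal biomass up, conductivity up, bird nesting decline, macroinvertebrate diversity down (predicts conductivity down, not conductivity up)
(E) upstream dam release change — does not account for algal biomass up, bird nesting decline, macroinvertebrate diversity down, water clarity down
(F) invasive grazer introduction — algal biomass up NO; conductivity up NO; bird nesting decline NO; macroinvertebrate diversity down NO; water clarity down yes
None of the listed candidates fits everything.

none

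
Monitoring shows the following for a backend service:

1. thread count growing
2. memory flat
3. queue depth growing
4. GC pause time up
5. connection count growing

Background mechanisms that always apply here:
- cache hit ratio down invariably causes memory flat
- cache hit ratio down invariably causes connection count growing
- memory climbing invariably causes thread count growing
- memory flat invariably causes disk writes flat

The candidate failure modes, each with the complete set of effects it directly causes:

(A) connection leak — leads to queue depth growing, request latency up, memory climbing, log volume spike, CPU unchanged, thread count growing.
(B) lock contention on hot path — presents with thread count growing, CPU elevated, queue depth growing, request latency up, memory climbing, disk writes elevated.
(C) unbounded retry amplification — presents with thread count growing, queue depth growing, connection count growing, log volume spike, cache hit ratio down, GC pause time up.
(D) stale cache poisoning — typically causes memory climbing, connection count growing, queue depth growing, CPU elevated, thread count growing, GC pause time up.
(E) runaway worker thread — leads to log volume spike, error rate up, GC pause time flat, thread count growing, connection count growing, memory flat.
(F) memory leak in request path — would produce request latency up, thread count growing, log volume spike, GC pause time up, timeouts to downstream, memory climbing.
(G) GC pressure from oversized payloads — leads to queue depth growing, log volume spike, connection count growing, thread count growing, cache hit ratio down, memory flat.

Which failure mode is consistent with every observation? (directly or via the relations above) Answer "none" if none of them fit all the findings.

Per-candidate check:
(A) connection leak — fails on memory flat, GC pause time up, connection count growing (predicts memory climbing, not memory flat)
(B) lock contention on hot path — fails on memory flat, GC pause time up, connection count growing (predicts memory climbing, not memory flat)
(C) unbounded retry amplification — thread count growing yes; memory flat yes (by cache hit ratio down → memory flat); queue depth growing yes; GC pause time up yes; connection count growing yes
(D) stale cache poisoning — fails on memory flat (predicts memory climbing, not memory flat)
(E) runaway worker thread — fails on queue depth growing, GC pause time up (predicts GC pause time flat, not GC pause time up)
(F) memory leak in request path — fails on memory flat, queue depth growing, connection count growing (predicts memory climbing, not memory flat)
(G) GC pressure from oversized payloads — does not account for GC pause time up
Only (C) is consistent with every observation.

C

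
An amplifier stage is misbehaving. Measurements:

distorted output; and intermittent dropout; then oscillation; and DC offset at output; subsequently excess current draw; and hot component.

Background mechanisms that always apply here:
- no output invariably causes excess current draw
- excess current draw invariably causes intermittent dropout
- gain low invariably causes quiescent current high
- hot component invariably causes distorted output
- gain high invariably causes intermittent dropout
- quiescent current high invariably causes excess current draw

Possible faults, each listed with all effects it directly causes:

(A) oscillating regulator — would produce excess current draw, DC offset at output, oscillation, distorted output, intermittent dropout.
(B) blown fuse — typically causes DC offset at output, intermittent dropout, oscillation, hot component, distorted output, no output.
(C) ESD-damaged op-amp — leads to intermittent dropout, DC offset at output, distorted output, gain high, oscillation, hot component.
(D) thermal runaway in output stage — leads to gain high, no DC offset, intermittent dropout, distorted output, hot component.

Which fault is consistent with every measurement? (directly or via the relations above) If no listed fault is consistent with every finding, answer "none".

Per-candidate check:
(A) oscillating regulator — does not account for hot component
(B) blown fuse — distorted output ✓; intermittent dropout ✓; oscillation ✓; DC offset at output ✓; excess current draw ✓ (through no output → excess current draw); hot component ✓
(C) ESD-damaged op-amp — does not account for excess current draw
(D) thermal runaway in output stage — distorted output ✓; intermittent dropout ✓; oscillation ✗; DC offset at output ✗; excess current draw ✗; hot component ✓
(B) alone accounts for all the evidence.

B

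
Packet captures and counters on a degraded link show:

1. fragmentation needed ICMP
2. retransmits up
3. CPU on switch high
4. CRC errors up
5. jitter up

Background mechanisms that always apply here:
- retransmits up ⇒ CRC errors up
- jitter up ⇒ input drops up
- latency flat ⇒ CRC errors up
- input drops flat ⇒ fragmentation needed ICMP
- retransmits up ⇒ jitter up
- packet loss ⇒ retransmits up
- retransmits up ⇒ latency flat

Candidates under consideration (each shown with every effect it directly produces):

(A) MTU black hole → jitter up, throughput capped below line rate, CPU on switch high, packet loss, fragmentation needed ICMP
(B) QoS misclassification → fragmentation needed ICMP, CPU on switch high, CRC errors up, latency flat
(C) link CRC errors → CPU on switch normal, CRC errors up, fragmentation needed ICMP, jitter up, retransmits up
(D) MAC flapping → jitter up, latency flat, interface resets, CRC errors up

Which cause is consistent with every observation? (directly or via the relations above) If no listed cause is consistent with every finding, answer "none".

Per-candidate check:
(A) MTU black hole — accounts for every observation (retransmits up through packet loss → retransmits up)
(B) QoS misclassification — fragmentation needed ICMP ✓; retransmits up ✗; CPU on switch high ✓; CRC errors up ✓; jitter up ✗
(C) link CRC errors — fragmentation needed ICMP ✓; retransmits up ✓; CPU on switch high ✗; CRC errors up ✓; jitter up ✓
(D) MAC flapping — does not account for fragmentation needed ICMP, retransmits up, CPU on switch high
(A) alone accounts for all the evidence.

A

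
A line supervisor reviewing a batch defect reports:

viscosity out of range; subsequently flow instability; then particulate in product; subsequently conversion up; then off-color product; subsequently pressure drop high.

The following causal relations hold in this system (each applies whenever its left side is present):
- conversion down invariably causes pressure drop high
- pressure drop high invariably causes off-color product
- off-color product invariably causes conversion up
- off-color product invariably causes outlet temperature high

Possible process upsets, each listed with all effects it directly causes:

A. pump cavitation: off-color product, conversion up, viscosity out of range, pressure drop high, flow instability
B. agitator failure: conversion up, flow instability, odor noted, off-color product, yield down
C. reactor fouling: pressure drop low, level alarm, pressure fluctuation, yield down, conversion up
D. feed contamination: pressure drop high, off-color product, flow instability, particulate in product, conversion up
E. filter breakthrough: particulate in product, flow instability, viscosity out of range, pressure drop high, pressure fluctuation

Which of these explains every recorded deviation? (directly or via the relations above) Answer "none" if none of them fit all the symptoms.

Testing each hypothesis:
(A) pump cavitation — does not account for particulate in product
(B) agitator failure — viscosity out of range miss; flow instability match; particulate in product miss; conversion up match; off-color product match; pressure drop high miss
(C) reactor fouling — fails on viscosity out of range, flow instability, particulate in product, off-color product, pressure drop high (predicts pressure drop low, not pressure drop high)
(D) feed contamination — does not account for viscosity out of range
(E) filter breakthrough — viscosity out of range match; flow instability match; particulate in product match; conversion up match (via pressure drop high → off-color product → conversion up); off-color product match (via pressure drop high → off-color product); pressure drop high match
(E) alone accounts for all the evidence.

E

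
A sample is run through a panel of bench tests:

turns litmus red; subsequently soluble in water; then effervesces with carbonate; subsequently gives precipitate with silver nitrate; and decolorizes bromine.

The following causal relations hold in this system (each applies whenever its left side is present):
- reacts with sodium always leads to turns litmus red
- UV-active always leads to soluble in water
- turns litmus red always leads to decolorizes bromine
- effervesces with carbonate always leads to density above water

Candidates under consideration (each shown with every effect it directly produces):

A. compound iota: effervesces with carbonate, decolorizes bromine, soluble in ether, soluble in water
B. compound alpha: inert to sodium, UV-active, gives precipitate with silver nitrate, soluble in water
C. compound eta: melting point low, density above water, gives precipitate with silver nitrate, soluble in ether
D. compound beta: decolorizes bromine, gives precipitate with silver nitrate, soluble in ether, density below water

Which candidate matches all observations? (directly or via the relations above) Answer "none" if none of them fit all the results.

none

Checking each candidate against the observations:
(A) compound iota — does not account for turns litmus red, gives precipitate with silver nitrate
(B) compound alpha — does not account for turns litmus red, effervesces with carbonate, decolorizes bromine
(C) compound eta — does not account for turns litmus red, soluble in water, effervesces with carbonate, decolorizes bromine
(D) compound beta — does not account for turns litmus red, soluble in water, effervesces with carbonate
No candidate is consistent with all observations.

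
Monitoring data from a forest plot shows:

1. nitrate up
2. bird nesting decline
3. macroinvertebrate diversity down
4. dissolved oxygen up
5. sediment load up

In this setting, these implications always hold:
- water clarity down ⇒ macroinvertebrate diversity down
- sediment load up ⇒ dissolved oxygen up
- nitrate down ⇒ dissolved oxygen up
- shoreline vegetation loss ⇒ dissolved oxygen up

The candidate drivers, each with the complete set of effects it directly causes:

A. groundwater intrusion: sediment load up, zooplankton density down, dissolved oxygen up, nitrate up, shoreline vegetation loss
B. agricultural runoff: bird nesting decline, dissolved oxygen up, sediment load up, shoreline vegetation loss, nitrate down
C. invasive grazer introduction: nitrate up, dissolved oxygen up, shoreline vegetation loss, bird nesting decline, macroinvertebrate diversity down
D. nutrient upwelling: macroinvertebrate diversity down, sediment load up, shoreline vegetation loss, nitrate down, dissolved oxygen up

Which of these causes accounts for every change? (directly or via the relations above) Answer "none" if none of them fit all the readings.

Per-candidate check:
(A) groundwater intrusion — does not account for bird nesting decline, macroinvertebrate diversity down
(B) agricultural runoff — fails on nitrate up, macroinvertebrate diversity down (predicts nitrate down, not nitrate up)
(C) invasive grazer introduction — does not account for sediment load up
(D) nutrient upwelling — fails on nitrate up, bird nesting decline (predicts nitrate down, not nitrate up)
None of the listed candidates fits everything.

none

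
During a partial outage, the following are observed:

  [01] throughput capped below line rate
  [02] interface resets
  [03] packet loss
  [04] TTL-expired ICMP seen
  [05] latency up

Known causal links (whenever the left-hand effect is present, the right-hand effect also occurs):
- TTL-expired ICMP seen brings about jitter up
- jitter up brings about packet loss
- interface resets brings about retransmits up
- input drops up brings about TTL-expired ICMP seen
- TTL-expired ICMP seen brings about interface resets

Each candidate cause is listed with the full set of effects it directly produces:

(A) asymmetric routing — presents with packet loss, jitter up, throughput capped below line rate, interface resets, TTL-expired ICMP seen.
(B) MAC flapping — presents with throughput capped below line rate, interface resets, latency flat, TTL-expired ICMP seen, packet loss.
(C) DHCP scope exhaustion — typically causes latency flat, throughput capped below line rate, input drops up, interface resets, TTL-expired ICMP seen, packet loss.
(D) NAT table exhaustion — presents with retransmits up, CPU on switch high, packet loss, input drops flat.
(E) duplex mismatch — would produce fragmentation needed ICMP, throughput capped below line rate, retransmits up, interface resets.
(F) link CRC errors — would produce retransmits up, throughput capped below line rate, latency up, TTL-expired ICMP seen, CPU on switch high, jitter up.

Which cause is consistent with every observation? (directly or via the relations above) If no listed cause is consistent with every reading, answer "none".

F

Checking each candidate against the observations:
(A) asymmetric routing — throughput capped below line rate ✓; interface resets ✓; packet loss ✓; TTL-expired ICMP seen ✓; latency up ✗
(B) MAC flapping — throughput capped below line rate ✓; interface resets ✓; packet loss ✓; TTL-expired ICMP seen ✓; latency up ✗
(C) DHCP scope exhaustion — throughput capped below line rate ✓; interface resets ✓; packet loss ✓; TTL-expired ICMP seen ✓; latency up ✗
(D) NAT table exhaustion — throughput capped below line rate ✗; interface resets ✗; packet loss ✓; TTL-expired ICMP seen ✗; latency up ✗
(E) duplex mismatch — throughput capped below line rate ✓; interface resets ✓; packet loss ✗; TTL-expired ICMP seen ✗; latency up ✗
(F) link CRC errors — accounts for every observation (interface resets by TTL-expired ICMP seen → interface resets)
(F) is the only candidate with no mismatches.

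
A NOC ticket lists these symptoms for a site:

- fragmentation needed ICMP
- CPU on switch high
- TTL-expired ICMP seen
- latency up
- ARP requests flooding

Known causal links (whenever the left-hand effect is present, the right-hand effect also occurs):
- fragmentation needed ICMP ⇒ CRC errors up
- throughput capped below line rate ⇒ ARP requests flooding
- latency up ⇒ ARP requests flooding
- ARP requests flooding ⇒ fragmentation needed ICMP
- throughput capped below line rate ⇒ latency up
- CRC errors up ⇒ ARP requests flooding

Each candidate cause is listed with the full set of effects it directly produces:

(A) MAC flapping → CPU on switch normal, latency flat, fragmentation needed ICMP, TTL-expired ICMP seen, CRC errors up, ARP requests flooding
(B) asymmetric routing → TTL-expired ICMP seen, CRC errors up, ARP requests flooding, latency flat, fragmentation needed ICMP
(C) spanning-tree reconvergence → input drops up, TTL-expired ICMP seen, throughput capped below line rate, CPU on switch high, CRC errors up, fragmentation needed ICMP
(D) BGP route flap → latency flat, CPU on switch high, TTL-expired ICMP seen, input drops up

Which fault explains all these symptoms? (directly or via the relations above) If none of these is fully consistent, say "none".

Testing each hypothesis:
(A) MAC flapping — fragmentation needed ICMP +; CPU on switch high -; TTL-expired ICMP seen +; latency up -; ARP requests flooding +
(B) asymmetric routing — fails on CPU on switch high, latency up (predicts latency flat, not latency up)
(C) spanning-tree reconvergence — accounts for every observation (latency up through throughput capped below line rate → latency up)
(D) BGP route flap — fragmentation needed ICMP -; CPU on switch high +; TTL-expired ICMP seen +; latency up -; ARP requests flooding -
(C) is the only candidate with no mismatches.

C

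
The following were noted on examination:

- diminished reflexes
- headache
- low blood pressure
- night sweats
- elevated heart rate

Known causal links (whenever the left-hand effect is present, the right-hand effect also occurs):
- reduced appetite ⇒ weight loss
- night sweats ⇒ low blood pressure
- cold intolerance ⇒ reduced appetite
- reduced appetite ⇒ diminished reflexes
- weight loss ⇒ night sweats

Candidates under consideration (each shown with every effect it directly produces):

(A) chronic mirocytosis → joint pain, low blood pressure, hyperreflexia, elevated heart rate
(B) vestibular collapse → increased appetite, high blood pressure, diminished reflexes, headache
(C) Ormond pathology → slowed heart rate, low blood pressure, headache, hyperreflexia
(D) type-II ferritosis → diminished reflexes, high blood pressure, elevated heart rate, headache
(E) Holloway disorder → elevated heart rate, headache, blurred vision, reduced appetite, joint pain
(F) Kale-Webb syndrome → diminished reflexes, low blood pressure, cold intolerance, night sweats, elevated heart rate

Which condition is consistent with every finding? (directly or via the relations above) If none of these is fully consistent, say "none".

For each candidate, compare predicted effects to what was observed:
(A) chronic mirocytosis — diminished reflexes ✗; headache ✗; low blood pressure ✓; night sweats ✗; elevated heart rate ✓
(B) vestibular collapse — fails on low blood pressure, night sweats, elevated heart rate (predicts high blood pressure, not low blood pressure)
(C) Ormond pathology — diminished reflexes ✗; headache ✓; low blood pressure ✓; night sweats ✗; elevated heart rate ✗
(D) type-II ferritosis — fails on low blood pressure, night sweats (predicts high blood pressure, not low blood pressure)
(E) Holloway disorder — diminished reflexes ✓ (by reduced appetite → diminished reflexes); headache ✓; low blood pressure ✓ (by reduced appetite → weight loss → night sweats → low blood pressure); night sweats ✓ (by reduced appetite → weight loss → night sweats); elevated heart rate ✓
(F) Kale-Webb syndrome — does not account for headache
(E) alone accounts for all the evidence.

E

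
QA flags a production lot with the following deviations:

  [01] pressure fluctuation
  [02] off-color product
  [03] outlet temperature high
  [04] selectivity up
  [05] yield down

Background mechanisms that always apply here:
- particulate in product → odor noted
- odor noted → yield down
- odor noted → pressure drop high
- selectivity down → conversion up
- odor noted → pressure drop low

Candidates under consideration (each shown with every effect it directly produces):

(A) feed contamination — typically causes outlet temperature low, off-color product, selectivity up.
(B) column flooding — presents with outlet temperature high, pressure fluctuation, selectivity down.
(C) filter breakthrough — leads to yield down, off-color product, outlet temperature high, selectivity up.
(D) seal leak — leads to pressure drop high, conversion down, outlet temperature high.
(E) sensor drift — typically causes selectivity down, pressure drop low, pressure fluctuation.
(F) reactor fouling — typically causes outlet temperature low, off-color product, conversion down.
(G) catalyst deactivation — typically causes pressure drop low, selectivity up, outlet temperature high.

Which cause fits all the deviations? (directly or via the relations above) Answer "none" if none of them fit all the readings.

none

Per-candidate check:
(A) feed contamination — pressure fluctuation ✗; off-color product ✓; outlet temperature high ✗; selectivity up ✓; yield down ✗
(B) column flooding — pressure fluctuation ✓; off-color product ✗; outlet temperature high ✓; selectivity up ✗; yield down ✗
(C) filter breakthrough — pressure fluctuation ✗; off-color product ✓; outlet temperature high ✓; selectivity up ✓; yield down ✓
(D) seal leak — pressure fluctuation ✗; off-color product ✗; outlet temperature high ✓; selectivity up ✗; yield down ✗
(E) sensor drift — fails on off-color product, outlet temperature high, selectivity up, yield down (predicts selectivity down, not selectivity up)
(F) reactor fouling — fails on pressure fluctuation, outlet temperature high, selectivity up, yield down (predicts outlet temperature low, not outlet temperature high)
(G) catalyst deactivation — pressure fluctuation ✗; off-color product ✗; outlet temperature high ✓; selectivity up ✓; yield down ✗
No candidate is consistent with all observations.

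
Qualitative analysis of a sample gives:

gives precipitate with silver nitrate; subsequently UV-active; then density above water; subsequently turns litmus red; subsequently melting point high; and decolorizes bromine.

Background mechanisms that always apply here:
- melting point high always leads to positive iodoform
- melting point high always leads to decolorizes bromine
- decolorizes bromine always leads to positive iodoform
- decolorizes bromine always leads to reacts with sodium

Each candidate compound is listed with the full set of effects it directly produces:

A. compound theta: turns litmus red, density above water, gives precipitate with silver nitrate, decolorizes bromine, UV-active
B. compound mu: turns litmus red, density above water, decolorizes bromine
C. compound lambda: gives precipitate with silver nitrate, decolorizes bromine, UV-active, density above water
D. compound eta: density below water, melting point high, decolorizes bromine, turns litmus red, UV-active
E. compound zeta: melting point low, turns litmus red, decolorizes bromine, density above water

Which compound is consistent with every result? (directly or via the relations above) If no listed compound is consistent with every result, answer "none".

Per-candidate check:
(A) compound theta — does not account for melting point high
(B) compound mu — gives precipitate with silver nitrate miss; UV-active miss; density above water match; turns litmus red match; melting point high miss; decolorizes bromine match
(C) compound lambda — does not account for turns litmus red, melting point high
(D) compound eta — fails on gives precipitate with silver nitrate, density above water (predicts density below water, not density above water)
(E) compound zeta — gives precipitate with silver nitrate miss; UV-active miss; density above water match; turns litmus red match; melting point high miss; decolorizes bromine match
No candidate is consistent with all observations.

none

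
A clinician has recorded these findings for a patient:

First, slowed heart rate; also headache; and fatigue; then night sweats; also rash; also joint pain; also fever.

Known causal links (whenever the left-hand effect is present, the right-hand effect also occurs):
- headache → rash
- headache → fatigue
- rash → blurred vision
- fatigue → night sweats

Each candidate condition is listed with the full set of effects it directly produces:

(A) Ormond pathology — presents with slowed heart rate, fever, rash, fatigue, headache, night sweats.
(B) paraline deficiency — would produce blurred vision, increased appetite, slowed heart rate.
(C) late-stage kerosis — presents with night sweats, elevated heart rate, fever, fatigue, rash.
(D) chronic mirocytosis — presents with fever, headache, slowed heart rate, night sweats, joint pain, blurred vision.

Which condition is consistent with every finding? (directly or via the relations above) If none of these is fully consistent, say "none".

Per-candidate check:
(A) Ormond pathology — slowed heart rate +; headache +; fatigue +; night sweats +; rash +; joint pain -; fever +
(B) paraline deficiency — does not account for headache, fatigue, night sweats, rash, joint pain, fever
(C) late-stage kerosis — slowed heart rate -; headache -; fatigue +; night sweats +; rash +; joint pain -; fever +
(D) chronic mirocytosis — slowed heart rate +; headache +; fatigue + (by headache → fatigue); night sweats +; rash + (by headache → rash); joint pain +; fever +
(D) alone accounts for all the evidence.

D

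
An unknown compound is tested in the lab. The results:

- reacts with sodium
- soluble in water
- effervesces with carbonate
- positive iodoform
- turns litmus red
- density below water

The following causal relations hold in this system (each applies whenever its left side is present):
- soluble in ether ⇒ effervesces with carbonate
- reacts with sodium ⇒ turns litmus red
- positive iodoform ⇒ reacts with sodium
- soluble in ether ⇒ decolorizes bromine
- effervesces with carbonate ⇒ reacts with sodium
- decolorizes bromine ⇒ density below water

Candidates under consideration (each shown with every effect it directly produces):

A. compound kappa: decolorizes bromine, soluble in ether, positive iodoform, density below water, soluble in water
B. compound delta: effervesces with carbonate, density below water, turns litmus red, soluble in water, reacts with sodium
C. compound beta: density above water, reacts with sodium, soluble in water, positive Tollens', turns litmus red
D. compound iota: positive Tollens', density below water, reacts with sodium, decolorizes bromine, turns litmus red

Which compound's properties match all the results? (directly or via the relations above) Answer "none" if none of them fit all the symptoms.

Per-candidate check:
(A) compound kappa — reacts with sodium yes (by positive iodoform → reacts with sodium); soluble in water yes; effervesces with carbonate yes (by soluble in ether → effervesces with carbonate); positive iodoform yes; turns litmus red yes (by positive iodoform → reacts with sodium → turns litmus red); density below water yes
(B) compound delta — does not account for positive iodoform
(C) compound beta — fails on effervesces with carbonate, positive iodoform, density below water (predicts density above water, not density below water)
(D) compound iota — reacts with sodium yes; soluble in water NO; effervesces with carbonate NO; positive iodoform NO; turns litmus red yes; density below water yes
Only (A) is consistent with every observation.

A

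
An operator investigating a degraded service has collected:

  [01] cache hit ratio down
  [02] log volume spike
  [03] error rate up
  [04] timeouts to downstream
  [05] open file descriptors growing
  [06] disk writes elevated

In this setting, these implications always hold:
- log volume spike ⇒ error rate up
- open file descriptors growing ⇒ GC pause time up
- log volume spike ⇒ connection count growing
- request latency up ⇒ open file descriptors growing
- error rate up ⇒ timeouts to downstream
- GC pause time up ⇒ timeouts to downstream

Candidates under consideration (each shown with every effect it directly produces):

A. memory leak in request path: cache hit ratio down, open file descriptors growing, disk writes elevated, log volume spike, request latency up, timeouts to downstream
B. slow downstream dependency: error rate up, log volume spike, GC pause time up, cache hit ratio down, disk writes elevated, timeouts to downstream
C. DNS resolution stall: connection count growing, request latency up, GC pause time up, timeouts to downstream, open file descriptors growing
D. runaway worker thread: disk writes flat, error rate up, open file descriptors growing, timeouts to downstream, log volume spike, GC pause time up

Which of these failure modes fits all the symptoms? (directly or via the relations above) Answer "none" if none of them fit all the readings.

A

Per-candidate check:
(A) memory leak in request path — cache hit ratio down +; log volume spike +; error rate up + (via log volume spike → error rate up); timeouts to downstream +; open file descriptors growing +; disk writes elevated +
(B) slow downstream dependency — cache hit ratio down +; log volume spike +; error rate up +; timeouts to downstream +; open file descriptors growing -; disk writes elevated +
(C) DNS resolution stall — cache hit ratio down -; log volume spike -; error rate up -; timeouts to downstream +; open file descriptors growing +; disk writes elevated -
(D) runaway worker thread — fails on cache hit ratio down, disk writes elevated (predicts disk writes flat, not disk writes elevated)
(A) alone accounts for all the evidence.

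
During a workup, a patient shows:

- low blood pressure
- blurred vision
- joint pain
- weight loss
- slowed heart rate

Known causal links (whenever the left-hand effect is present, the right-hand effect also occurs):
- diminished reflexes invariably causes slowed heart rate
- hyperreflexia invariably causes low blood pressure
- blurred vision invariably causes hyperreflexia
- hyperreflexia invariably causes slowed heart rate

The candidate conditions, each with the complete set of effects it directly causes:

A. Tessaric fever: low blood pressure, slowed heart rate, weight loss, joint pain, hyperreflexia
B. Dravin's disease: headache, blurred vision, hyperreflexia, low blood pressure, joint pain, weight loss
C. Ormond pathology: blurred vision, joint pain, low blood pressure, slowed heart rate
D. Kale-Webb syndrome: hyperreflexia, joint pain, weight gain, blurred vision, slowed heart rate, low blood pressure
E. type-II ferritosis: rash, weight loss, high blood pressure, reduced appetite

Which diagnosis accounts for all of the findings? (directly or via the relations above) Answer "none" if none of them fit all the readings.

B

Testing each hypothesis:
(A) Tessaric fever — low blood pressure +; blurred vision -; joint pain +; weight loss +; slowed heart rate +
(B) Dravin's disease — low blood pressure +; blurred vision +; joint pain +; weight loss +; slowed heart rate + (through hyperreflexia → slowed heart rate)
(C) Ormond pathology — low blood pressure +; blurred vision +; joint pain +; weight loss -; slowed heart rate +
(D) Kale-Webb syndrome — low blood pressure +; blurred vision +; joint pain +; weight loss -; slowed heart rate +
(E) type-II ferritosis — low blood pressure -; blurred vision -; joint pain -; weight loss +; slowed heart rate -
(B) is the only candidate with no mismatches.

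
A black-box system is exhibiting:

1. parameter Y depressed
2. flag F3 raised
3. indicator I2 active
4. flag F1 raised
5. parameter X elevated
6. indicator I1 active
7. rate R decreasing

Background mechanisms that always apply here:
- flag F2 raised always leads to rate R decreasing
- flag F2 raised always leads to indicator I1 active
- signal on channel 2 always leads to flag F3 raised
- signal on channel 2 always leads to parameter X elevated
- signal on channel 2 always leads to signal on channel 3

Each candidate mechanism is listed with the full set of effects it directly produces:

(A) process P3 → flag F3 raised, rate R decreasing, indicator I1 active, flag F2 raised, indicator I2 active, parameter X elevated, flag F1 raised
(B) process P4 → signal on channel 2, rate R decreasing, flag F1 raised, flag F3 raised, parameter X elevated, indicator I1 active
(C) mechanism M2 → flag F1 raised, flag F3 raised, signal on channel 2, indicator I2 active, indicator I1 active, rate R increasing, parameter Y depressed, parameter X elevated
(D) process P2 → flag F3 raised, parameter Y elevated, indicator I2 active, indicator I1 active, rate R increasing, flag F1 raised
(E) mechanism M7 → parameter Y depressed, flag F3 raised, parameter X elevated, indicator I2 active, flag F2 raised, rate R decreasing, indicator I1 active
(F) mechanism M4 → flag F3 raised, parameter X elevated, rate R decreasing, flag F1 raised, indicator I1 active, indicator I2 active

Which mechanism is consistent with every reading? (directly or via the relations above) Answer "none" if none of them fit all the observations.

none

For each candidate, compare predicted effects to what was observed:
(A) process P3 — does not account for parameter Y depressed
(B) process P4 — does not account for parameter Y depressed, indicator I2 active
(C) mechanism M2 — fails on rate R decreasing (predicts rate R increasing, not rate R decreasing)
(D) process P2 — fails on parameter Y depressed, parameter X elevated, rate R decreasing (predicts parameter Y elevated, not parameter Y depressed; predicts rate R increasing, not rate R decreasing)
(E) mechanism M7 — parameter Y depressed yes; flag F3 raised yes; indicator I2 active yes; flag F1 raised NO; parameter X elevated yes; indicator I1 active yes; rate R decreasing yes
(F) mechanism M4 — does not account for parameter Y depressed
None of the listed candidates fits everything.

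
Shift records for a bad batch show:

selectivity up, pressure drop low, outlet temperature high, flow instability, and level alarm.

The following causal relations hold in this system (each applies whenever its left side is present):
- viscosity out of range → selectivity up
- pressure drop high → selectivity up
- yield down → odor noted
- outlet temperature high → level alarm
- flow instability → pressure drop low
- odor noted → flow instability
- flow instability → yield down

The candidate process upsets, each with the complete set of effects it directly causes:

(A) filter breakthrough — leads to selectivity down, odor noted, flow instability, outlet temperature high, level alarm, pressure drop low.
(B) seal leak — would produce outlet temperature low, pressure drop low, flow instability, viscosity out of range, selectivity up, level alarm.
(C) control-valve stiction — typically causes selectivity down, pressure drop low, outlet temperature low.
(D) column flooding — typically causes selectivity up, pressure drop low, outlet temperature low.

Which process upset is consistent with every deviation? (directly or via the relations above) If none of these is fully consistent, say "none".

none

For each candidate, compare predicted effects to what was observed:
(A) filter breakthrough — fails on selectivity up (predicts selectivity down, not selectivity up)
(B) seal leak — selectivity up +; pressure drop low +; outlet temperature high -; flow instability +; level alarm +
(C) control-valve stiction — fails on selectivity up, outlet temperature high, flow instability, level alarm (predicts selectivity down, not selectivity up; predicts outlet temperature low, not outlet temperature high)
(D) column flooding — fails on outlet temperature high, flow instability, level alarm (predicts outlet temperature low, not outlet temperature high)
None of the listed candidates fits everything.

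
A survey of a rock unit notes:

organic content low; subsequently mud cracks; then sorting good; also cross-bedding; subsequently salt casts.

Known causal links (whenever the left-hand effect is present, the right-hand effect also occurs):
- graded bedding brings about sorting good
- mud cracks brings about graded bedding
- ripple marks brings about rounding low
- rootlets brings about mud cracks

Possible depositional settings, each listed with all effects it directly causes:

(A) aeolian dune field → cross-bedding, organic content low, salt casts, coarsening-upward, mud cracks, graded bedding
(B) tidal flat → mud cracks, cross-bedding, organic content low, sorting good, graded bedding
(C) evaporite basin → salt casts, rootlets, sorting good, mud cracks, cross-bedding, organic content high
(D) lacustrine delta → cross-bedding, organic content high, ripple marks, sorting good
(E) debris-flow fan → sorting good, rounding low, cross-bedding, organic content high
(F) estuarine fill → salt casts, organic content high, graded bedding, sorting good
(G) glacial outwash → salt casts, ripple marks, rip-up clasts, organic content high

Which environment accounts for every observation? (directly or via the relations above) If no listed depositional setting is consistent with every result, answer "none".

A

Per-candidate check:
(A) aeolian dune field — organic content low yes; mud cracks yes; sorting good yes (via graded bedding → sorting good); cross-bedding yes; salt casts yes
(B) tidal flat — organic content low yes; mud cracks yes; sorting good yes; cross-bedding yes; salt casts NO
(C) evaporite basin — organic content low NO; mud cracks yes; sorting good yes; cross-bedding yes; salt casts yes
(D) lacustrine delta — fails on organic content low, mud cracks, salt casts (predicts organic content high, not organic content low)
(E) debris-flow fan — fails on organic content low, mud cracks, salt casts (predicts organic content high, not organic content low)
(F) estuarine fill — organic content low NO; mud cracks NO; sorting good yes; cross-bedding NO; salt casts yes
(G) glacial outwash — fails on organic content low, mud cracks, sorting good, cross-bedding (predicts organic content high, not organic content low)
(A) is the only candidate with no mismatches.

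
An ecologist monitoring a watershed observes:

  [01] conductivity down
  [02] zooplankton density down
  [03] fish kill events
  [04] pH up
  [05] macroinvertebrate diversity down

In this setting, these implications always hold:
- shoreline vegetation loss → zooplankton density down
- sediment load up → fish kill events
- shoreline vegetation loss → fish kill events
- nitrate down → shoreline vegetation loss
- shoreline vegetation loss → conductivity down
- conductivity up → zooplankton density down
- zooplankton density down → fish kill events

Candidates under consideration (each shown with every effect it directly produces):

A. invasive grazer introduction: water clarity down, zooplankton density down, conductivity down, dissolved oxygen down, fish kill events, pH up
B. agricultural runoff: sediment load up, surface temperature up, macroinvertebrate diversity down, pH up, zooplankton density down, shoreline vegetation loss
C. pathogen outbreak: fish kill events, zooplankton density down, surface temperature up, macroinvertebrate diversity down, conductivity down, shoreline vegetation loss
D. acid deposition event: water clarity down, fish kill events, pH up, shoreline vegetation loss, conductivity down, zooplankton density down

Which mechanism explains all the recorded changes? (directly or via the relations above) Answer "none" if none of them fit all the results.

B

Checking each candidate against the observations:
(A) invasive grazer introduction — does not account for macroinvertebrate diversity down
(B) agricultural runoff — conductivity down + (via shoreline vegetation loss → conductivity down); zooplankton density down +; fish kill events + (via zooplankton density down → fish kill events); pH up +; macroinvertebrate diversity down +
(C) pathogen outbreak — does not account for pH up
(D) acid deposition event — does not account for macroinvertebrate diversity down
Only (B) is consistent with every observation.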